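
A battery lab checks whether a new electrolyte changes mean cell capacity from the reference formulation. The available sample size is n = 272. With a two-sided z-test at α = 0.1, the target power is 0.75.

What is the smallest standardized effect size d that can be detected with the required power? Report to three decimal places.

d ≈ 0.141

Required noncentrality: δ = z_{0.05} + z_{0.25} = 1.645 + 0.674 = 2.319.
(The second rejection-region term Φ(−δ − z_{α/2}) is negligible and dropped.)
δ = d·√n ⇒ d = δ/√n = 2.319/√272 = 0.1406.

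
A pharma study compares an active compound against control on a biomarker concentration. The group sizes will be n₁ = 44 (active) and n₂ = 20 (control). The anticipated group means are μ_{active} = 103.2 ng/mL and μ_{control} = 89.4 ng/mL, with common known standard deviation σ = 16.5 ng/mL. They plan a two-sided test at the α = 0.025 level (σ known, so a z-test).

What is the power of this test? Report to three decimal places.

Power ≈ 0.805

Standardized effect: d = |μ_{active} − μ_{control}| / σ = |103.2 − 89.4| / 16.5 = 0.8364
Noncentrality parameter: δ = d / √(1/n₁ + 1/n₂) = 0.8364 / √(1/44 + 1/20) = 3.1013
Two-sided α = 0.025 → critical value z_{0.0125} = 2.241.
Power = Φ(δ − 2.241) + Φ(−δ − 2.241) = Φ(0.860) + Φ(-5.343) = 0.8051 + 0.0000 = 0.8051.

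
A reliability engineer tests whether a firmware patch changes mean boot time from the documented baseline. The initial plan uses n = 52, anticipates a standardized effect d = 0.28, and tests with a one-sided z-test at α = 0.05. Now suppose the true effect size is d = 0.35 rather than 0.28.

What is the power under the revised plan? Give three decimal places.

Power ≈ 0.810

With d = 0.35: δ = d·√n = 0.35 × √52 = 2.5239. Critical value z_{0.05} = 1.645.
Revised power = P(Z > 1.645 − δ) = Φ(0.879) = 0.8103.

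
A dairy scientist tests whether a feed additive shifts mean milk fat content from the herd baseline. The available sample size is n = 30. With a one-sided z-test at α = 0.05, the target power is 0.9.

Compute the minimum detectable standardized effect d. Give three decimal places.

Required noncentrality: δ = z_{0.05} + z_{0.10} = 1.645 + 1.282 = 2.926.
δ = d·√n ⇒ d = δ/√n = 2.926/√30 = 0.5343.

d ≈ 0.534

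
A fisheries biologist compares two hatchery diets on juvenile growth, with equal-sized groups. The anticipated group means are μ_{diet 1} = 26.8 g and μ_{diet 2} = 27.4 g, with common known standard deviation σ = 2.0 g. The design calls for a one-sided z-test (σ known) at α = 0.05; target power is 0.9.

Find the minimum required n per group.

n = 191 per group

Standardized effect: d = |μ_{diet 1} − μ_{diet 2}| / σ = |26.8 − 27.4| / 2.0 = 0.3000
Set Φ(δ − 1.645) = 0.9; then δ − 1.645 = Φ⁻¹(0.9) = 1.282, giving δ = 2.926.
δ = d·√(n/2) ⇒ n = 2(δ/d)² = 2 × (2.926 / 0.3000)² = 190.31.
Rounding up, n = 191 per group.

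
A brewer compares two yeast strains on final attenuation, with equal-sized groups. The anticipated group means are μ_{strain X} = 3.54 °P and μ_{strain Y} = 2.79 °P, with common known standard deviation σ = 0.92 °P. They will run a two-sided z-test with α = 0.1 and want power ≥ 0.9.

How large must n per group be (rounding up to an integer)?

n = 26 per group

Standardized effect: d = |μ_{strain X} − μ_{strain Y}| / σ = |3.54 − 2.79| / 0.92 = 0.8152
For power 0.9 need Φ(δ − z_{0.05}) = 0.9, so δ = z_{0.05} + z_{0.10} = 1.645 + 1.282 = 2.926.
(The Φ(−δ − z_{α/2}) term is vanishingly small for δ > 0 and is dropped in the standard sample-size formula.)
δ = d·√(n/2) ⇒ n = 2(δ/d)² = 2 × (2.926 / 0.8152)² = 25.77.
Rounding up, n = 26 per group.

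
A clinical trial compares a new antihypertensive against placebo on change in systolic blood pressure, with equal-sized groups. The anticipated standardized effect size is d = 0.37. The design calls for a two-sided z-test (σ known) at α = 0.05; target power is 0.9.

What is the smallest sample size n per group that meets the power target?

n = 154 per group

Set Φ(δ − 1.960) = 0.9; then δ − 1.960 = Φ⁻¹(0.9) = 1.282, giving δ = 3.242.
(Ignoring the negligible lower-tail rejection probability gives the usual closed-form inversion.)
δ = d·√(n/2) ⇒ n = 2(δ/d)² = 2 × (3.242 / 0.37)² = 153.51.
Round up to the next whole unit.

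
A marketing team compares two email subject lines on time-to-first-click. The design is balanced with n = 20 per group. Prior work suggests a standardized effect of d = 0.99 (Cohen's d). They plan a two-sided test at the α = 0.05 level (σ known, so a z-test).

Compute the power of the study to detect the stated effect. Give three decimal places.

Noncentrality parameter: δ = d·√(n/2) = 0.99 × √(20/2) = 3.1307
Two-sided α = 0.05 → critical value z_{0.025} = 1.960.
Power = Φ(δ − 1.960) + Φ(−δ − 1.960) = Φ(1.171) + Φ(-5.091) = 0.8791 + 0.0000 = 0.8791.

Power ≈ 0.879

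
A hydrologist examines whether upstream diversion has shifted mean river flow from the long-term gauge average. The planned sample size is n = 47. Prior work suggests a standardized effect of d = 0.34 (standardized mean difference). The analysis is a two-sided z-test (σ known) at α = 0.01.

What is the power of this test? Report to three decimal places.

Noncentrality parameter: δ = d·√n = 0.34 × √47 = 2.3309
Critical value for a two-sided test at α = 0.01: z_{α/2} = 2.576.
Power = Φ(δ − 2.576) + Φ(−δ − 2.576) = Φ(-0.245) + Φ(-4.907) = 0.4033 + 0.0000 = 0.4033.

Power ≈ 0.403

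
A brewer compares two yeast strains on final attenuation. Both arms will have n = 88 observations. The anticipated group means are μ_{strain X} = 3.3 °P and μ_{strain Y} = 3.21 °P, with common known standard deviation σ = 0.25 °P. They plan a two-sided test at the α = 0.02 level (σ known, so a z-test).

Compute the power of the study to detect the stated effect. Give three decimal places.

Power ≈ 0.525

Standardized effect: d = |μ_{strain X} − μ_{strain Y}| / σ = |3.3 − 3.21| / 0.25 = 0.3600
Noncentrality parameter: δ = d·√(n/2) = 0.3600 × √(88/2) = 2.3880
Two-sided α = 0.02 → critical value z_{0.01} = 2.326.
Power = Φ(δ − 2.326) + Φ(−δ − 2.326) = Φ(0.062) + Φ(-4.714) = 0.5246 + 0.0000 = 0.5246.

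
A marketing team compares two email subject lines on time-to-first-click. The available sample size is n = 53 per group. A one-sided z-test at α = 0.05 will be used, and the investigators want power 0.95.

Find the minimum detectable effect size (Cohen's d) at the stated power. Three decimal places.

Need Φ(δ − 1.645) = 0.95, so δ = 1.645 + 1.645 = 3.290.
δ = d·√(n/2) ⇒ d = δ/√(n/2) = 3.290/√(53/2) = 0.6390.

d ≈ 0.639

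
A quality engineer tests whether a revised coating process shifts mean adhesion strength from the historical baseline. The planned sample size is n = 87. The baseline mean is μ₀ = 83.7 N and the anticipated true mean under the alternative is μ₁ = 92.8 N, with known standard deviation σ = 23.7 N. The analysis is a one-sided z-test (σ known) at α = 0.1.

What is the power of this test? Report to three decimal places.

Standardized effect: d = |μ₁ − μ₀| / σ = |92.8 − 83.7| / 23.7 = 0.3840
Noncentrality parameter: δ = d·√n = 0.3840 × √87 = 3.5814
Critical value for a one-sided test at α = 0.1: z_α = 1.282.
Power = Φ(δ − 1.282) = Φ(2.300) = 0.9893.

Power ≈ 0.989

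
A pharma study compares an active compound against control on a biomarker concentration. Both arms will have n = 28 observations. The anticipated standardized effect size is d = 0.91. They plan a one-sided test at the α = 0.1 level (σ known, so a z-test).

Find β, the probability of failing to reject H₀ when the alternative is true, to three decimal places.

Noncentrality parameter: δ = d·√(n/2) = 0.91 × √(28/2) = 3.4049
One-sided α = 0.1 → critical value z_{0.1} = 1.282.
Power = P(Z > 1.282 − δ) = Φ(2.123) = 0.9831.
Type II error: β = 1 − power = 1 − 0.9831 = 0.0169.

β ≈ 0.017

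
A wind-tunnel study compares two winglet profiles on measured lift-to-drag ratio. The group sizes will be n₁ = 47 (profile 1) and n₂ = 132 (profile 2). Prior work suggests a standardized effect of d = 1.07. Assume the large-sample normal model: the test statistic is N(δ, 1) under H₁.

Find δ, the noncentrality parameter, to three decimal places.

The noncentrality parameter scales effect size by the design's sample-size factor: δ = d / √(1/n₁ + 1/n₂) = 1.07 / √(1/47 + 1/132) = 6.2993

δ ≈ 6.299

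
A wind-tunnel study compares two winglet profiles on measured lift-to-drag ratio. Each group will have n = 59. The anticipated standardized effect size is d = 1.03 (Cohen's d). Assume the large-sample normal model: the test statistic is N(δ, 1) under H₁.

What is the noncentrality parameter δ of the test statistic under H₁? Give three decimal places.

δ = d·√(n/2) = 1.03 × √(59/2) = 5.5943

δ ≈ 5.594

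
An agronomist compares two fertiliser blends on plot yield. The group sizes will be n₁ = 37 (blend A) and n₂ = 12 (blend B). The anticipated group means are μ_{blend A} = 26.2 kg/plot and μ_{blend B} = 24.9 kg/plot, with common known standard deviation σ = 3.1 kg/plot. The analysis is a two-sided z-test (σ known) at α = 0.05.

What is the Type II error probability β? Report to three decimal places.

β ≈ 0.757

Standardized effect: d = |μ_{blend A} − μ_{blend B}| / σ = |26.2 − 24.9| / 3.1 = 0.4194
Noncentrality parameter: δ = d / √(1/n₁ + 1/n₂) = 0.4194 / √(1/37 + 1/12) = 1.2623
Critical value for a two-sided test at α = 0.05: z_{α/2} = 1.960.
Power = Φ(δ − 1.960) + Φ(−δ − 1.960) = Φ(-0.698) + Φ(-3.222) = 0.2427 + 0.0006 = 0.2433.
Type II error: β = 1 − power = 1 − 0.2433 = 0.7567.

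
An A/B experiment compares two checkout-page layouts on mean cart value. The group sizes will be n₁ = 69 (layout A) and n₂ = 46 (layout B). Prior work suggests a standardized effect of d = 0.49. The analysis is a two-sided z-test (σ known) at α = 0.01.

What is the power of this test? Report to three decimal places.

Power ≈ 0.499

Noncentrality parameter: δ = d / √(1/n₁ + 1/n₂) = 0.49 / √(1/69 + 1/46) = 2.5742
Critical value for a two-sided test at α = 0.01: z_{α/2} = 2.576.
Power = Φ(δ − 2.576) + Φ(−δ − 2.576) = Φ(-0.002) + Φ(-5.150) = 0.4994 + 0.0000 = 0.4994.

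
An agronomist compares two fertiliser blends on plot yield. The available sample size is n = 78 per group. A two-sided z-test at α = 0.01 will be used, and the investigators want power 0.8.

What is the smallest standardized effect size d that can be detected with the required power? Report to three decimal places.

d ≈ 0.547

Need Φ(δ − 2.576) = 0.8, so δ = 2.576 + 0.842 = 3.417.
(The second rejection-region term Φ(−δ − z_{α/2}) is negligible and dropped.)
δ = d·√(n/2) ⇒ d = δ/√(n/2) = 3.417/√(78/2) = 0.5472.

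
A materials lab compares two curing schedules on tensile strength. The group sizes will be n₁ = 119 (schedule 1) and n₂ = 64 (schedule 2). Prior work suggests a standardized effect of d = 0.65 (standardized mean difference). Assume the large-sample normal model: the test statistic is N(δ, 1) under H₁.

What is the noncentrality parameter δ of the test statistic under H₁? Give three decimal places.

δ = d / √(1/n₁ + 1/n₂) = 0.65 / √(1/119 + 1/64) = 4.1933

δ ≈ 4.193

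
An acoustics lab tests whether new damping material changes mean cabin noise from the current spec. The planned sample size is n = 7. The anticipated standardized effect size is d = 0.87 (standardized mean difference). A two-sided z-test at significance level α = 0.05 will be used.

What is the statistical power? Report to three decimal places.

Noncentrality parameter: λ = d·√n = 0.87 × √7 = 2.3018
Critical value for a two-sided test at α = 0.05: z_{α/2} = 1.960.
Power = Φ(λ − 1.960) + Φ(−λ − 1.960) = Φ(0.342) + Φ(-4.262) = 0.6338 + 0.0000 = 0.6338.

Power ≈ 0.634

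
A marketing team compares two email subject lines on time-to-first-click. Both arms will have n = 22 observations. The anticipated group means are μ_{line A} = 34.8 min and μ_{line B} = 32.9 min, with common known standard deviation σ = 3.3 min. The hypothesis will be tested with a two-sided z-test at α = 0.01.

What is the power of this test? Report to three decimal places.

Power ≈ 0.253

Standardized effect: d = |μ_{line A} − μ_{line B}| / σ = |34.8 − 32.9| / 3.3 = 0.5758
Noncentrality parameter: δ = d·√(n/2) = 0.5758 × √(22/2) = 1.9096
Two-sided α = 0.01 → critical value z_{0.005} = 2.576.
Power = Φ(δ − 2.576) + Φ(−δ − 2.576) = Φ(-0.666) + Φ(-4.485) = 0.2526 + 0.0000 = 0.2526.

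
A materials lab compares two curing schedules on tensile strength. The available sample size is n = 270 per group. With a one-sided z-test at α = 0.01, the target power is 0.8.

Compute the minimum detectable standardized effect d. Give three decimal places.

d ≈ 0.273

Need Φ(δ − 2.326) = 0.8, so δ = 2.326 + 0.842 = 3.168.
δ = d·√(n/2) ⇒ d = δ/√(n/2) = 3.168/√(270/2) = 0.2727.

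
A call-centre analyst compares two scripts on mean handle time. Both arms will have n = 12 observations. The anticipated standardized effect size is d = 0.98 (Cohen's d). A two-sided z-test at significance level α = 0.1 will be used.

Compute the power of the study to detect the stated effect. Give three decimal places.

Power ≈ 0.775

Noncentrality parameter: δ = d·√(n/2) = 0.98 × √(12/2) = 2.4005
Two-sided α = 0.1 → critical value z_{0.05} = 1.645.
Power = Φ(δ − 1.645) + Φ(−δ − 1.645) = Φ(0.756) + Φ(-4.045) = 0.7751 + 0.0000 = 0.7751.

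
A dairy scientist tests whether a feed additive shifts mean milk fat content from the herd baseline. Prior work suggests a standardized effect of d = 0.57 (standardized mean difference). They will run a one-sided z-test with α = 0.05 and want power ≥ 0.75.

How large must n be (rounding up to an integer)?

n = 17

For power 0.75 need Φ(δ − z_{0.05}) = 0.75, so δ = z_{0.05} + z_{0.25} = 1.645 + 0.674 = 2.319.
δ = d·√n ⇒ n = (δ/d)² = (2.319 / 0.57)² = 16.56.
Rounding up, n = 17.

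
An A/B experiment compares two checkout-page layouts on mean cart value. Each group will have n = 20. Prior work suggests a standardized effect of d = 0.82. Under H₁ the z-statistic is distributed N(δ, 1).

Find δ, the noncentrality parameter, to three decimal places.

δ ≈ 2.593

The noncentrality parameter scales effect size by the design's sample-size factor: δ = d·√(n/2) = 0.82 × √(20/2) = 2.5931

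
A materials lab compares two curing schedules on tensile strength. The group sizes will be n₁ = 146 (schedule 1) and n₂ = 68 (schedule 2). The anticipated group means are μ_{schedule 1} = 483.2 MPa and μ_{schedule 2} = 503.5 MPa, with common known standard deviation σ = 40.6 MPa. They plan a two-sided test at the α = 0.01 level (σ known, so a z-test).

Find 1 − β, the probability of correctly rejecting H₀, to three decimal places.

Power ≈ 0.797

Standardized effect: d = |μ_{schedule 1} − μ_{schedule 2}| / σ = |483.2 − 503.5| / 40.6 = 0.5000
Noncentrality parameter: δ = d / √(1/n₁ + 1/n₂) = 0.5000 / √(1/146 + 1/68) = 3.4056
Critical value for a two-sided test at α = 0.01: z_{α/2} = 2.576.
Power = Φ(δ − 2.576) + Φ(−δ − 2.576) = Φ(0.830) + Φ(-5.981) = 0.7967 + 0.0000 = 0.7967.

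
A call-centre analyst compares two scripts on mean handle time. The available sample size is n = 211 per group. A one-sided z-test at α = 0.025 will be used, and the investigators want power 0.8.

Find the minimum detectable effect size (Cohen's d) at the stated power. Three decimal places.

Need Φ(δ − 1.960) = 0.8, so δ = 1.960 + 0.842 = 2.802.
δ = d·√(n/2) ⇒ d = δ/√(n/2) = 2.802/√(211/2) = 0.2728.

d ≈ 0.273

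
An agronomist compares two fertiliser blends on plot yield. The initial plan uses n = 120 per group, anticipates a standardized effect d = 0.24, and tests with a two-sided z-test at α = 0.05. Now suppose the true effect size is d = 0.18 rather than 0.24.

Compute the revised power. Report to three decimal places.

Power ≈ 0.286

With d = 0.18: δ = d·√(n/2) = 0.18 × √(120/2) = 1.3943. Critical value z_{0.025} = 1.960.
Revised power = Φ(δ − 1.960) + Φ(−δ − 1.960) = Φ(-0.566) + Φ(-3.354) = 0.2858 + 0.0004 = 0.2862.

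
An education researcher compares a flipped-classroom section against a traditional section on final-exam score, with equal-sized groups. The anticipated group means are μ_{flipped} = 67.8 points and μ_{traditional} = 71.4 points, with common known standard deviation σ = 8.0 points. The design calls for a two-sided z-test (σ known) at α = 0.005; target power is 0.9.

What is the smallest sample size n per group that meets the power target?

Standardized effect: d = |μ_{flipped} − μ_{traditional}| / σ = |67.8 − 71.4| / 8.0 = 0.4500
For power 0.9 need Φ(δ − z_{0.0025}) = 0.9, so δ = z_{0.0025} + z_{0.10} = 2.807 + 1.282 = 4.089.
(The Φ(−δ − z_{α/2}) term is vanishingly small for δ > 0 and is dropped in the standard sample-size formula.)
δ = d·√(n/2) ⇒ n = 2(δ/d)² = 2 × (4.089 / 0.4500)² = 165.10.
Round up to the next whole unit.

n = 166 per group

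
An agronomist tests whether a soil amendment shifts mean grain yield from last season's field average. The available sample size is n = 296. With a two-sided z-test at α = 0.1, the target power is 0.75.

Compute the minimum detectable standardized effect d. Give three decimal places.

d ≈ 0.135

Required noncentrality: δ = z_{0.05} + z_{0.25} = 1.645 + 0.674 = 2.319.
(Lower-tail contribution to power is negligible for δ > 0.)
δ = d·√n ⇒ d = δ/√n = 2.319/√296 = 0.1348.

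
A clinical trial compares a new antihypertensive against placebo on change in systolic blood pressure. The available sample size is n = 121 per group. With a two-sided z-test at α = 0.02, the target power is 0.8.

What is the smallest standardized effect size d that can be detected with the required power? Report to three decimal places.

Required noncentrality: δ = z_{0.01} + z_{0.20} = 2.326 + 0.842 = 3.168.
(The second rejection-region term Φ(−δ − z_{α/2}) is negligible and dropped.)
δ = d·√(n/2) ⇒ d = δ/√(n/2) = 3.168/√(121/2) = 0.4073.

d ≈ 0.407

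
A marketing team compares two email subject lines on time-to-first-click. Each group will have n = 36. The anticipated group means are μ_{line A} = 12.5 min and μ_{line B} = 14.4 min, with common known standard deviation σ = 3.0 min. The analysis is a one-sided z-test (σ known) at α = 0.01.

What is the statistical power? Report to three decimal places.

Standardized effect: d = |μ_{line A} − μ_{line B}| / σ = |12.5 − 14.4| / 3.0 = 0.6333
Noncentrality parameter: λ = d·√(n/2) = 0.6333 × √(36/2) = 2.6870
One-sided α = 0.01 → critical value z_{0.01} = 2.326.
Power = P(Z > 2.326 − λ) = Φ(0.361) = 0.6408.

Power ≈ 0.641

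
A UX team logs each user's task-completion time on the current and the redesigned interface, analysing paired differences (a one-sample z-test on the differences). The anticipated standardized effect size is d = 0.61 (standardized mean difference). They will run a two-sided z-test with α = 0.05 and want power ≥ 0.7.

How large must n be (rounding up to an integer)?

For power 0.7 need Φ(δ − z_{0.025}) = 0.7, so δ = z_{0.025} + z_{0.30} = 1.960 + 0.524 = 2.484.
(For δ > 0 the lower-tail rejection region contributes negligibly to power, so the one-term inversion is standard.)
δ = d·√n ⇒ n = (δ/d)² = (2.484 / 0.61)² = 16.59.
Round up to the next whole unit.

n = 17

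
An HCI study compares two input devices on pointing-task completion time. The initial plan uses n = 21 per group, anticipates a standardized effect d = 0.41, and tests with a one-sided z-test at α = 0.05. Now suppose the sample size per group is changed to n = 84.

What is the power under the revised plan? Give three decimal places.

Power ≈ 0.844

With n = 84 per group: δ = d·√(n/2) = 0.41 × √(84/2) = 2.6571. Critical value z_{0.05} = 1.645.
Revised power = P(Z > 1.645 − δ) = Φ(1.012) = 0.8443.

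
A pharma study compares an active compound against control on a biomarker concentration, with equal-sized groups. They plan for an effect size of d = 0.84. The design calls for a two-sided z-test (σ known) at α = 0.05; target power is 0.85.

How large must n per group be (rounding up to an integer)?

n = 26 per group

For power 0.85 need Φ(δ − z_{0.025}) = 0.85, so δ = z_{0.025} + z_{0.15} = 1.960 + 1.036 = 2.996.
(The Φ(−δ − z_{α/2}) term is vanishingly small for δ > 0 and is dropped in the standard sample-size formula.)
δ = d·√(n/2) ⇒ n = 2(δ/d)² = 2 × (2.996 / 0.84)² = 25.45.
Round up to the next whole unit.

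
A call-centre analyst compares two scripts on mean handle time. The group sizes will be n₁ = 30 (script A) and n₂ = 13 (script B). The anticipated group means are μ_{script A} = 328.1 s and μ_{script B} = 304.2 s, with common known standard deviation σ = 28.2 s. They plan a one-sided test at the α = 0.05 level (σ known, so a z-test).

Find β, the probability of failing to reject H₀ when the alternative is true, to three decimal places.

β ≈ 0.182

Standardized effect: d = |μ_{script A} − μ_{script B}| / σ = |328.1 − 304.2| / 28.2 = 0.8475
Noncentrality parameter: δ = d / √(1/n₁ + 1/n₂) = 0.8475 / √(1/30 + 1/13) = 2.5524
One-sided α = 0.05 → critical value z_{0.05} = 1.645.
Power = Φ(δ − 1.645) = Φ(0.908) = 0.8179.
Type II error: β = 1 − power = 1 − 0.8179 = 0.1821.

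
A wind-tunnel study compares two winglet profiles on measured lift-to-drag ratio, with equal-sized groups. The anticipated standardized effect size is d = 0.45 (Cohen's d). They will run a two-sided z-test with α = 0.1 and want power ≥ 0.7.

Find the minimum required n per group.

n = 47 per group

Set Φ(δ − 1.645) = 0.7; then δ − 1.645 = Φ⁻¹(0.7) = 0.524, giving δ = 2.169.
(Ignoring the negligible lower-tail rejection probability gives the usual closed-form inversion.)
δ = d·√(n/2) ⇒ n = 2(δ/d)² = 2 × (2.169 / 0.45)² = 46.48.
Rounding up, n = 47 per group.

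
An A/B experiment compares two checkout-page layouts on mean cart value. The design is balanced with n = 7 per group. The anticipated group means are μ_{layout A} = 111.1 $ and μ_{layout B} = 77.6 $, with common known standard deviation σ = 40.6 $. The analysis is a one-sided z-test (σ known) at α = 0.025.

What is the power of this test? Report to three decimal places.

Standardized effect: d = |μ_{layout A} − μ_{layout B}| / σ = |111.1 − 77.6| / 40.6 = 0.8251
Noncentrality parameter: δ = d·√(n/2) = 0.8251 × √(7/2) = 1.5437
Critical value for a one-sided test at α = 0.025: z_α = 1.960.
Power = P(Z > 1.960 − δ) = Φ(-0.416) = 0.3386.

Power ≈ 0.339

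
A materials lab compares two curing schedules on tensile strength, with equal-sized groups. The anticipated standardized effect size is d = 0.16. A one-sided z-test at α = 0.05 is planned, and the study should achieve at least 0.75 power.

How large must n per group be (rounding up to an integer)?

Set Φ(δ − 1.645) = 0.75; then δ − 1.645 = Φ⁻¹(0.75) = 0.674, giving δ = 2.319.
δ = d·√(n/2) ⇒ n = 2(δ/d)² = 2 × (2.319 / 0.16)² = 420.26.
Rounding up, n = 421 per group.

n = 421 per group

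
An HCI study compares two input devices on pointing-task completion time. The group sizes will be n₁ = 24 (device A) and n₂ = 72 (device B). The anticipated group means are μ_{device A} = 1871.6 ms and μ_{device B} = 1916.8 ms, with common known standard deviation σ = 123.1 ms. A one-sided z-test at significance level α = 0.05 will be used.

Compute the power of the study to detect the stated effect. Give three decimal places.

Standardized effect: d = |μ_{device A} − μ_{device B}| / σ = |1871.6 − 1916.8| / 123.1 = 0.3672
Noncentrality parameter: λ = d / √(1/n₁ + 1/n₂) = 0.3672 / √(1/24 + 1/72) = 1.5578
Critical value for a one-sided test at α = 0.05: z_α = 1.645.
Power = Φ(λ − 1.645) = Φ(-0.087) = 0.4653.

Power ≈ 0.465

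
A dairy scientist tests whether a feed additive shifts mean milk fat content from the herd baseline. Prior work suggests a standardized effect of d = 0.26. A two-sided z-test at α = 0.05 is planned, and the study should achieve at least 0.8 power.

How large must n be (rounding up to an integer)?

Set Φ(δ − 1.960) = 0.8; then δ − 1.960 = Φ⁻¹(0.8) = 0.842, giving δ = 2.802.
(For δ > 0 the lower-tail rejection region contributes negligibly to power, so the one-term inversion is standard.)
δ = d·√n ⇒ n = (δ/d)² = (2.802 / 0.26)² = 116.11.
Rounding up, n = 117.

n = 117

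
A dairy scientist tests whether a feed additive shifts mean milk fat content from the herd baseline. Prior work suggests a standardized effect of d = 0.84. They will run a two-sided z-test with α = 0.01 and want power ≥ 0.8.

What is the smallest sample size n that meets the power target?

For power 0.8 need Φ(δ − z_{0.005}) = 0.8, so δ = z_{0.005} + z_{0.20} = 2.576 + 0.842 = 3.417.
(Ignoring the negligible lower-tail rejection probability gives the usual closed-form inversion.)
δ = d·√n ⇒ n = (δ/d)² = (3.417 / 0.84)² = 16.55.
Rounding up, n = 17.

n = 17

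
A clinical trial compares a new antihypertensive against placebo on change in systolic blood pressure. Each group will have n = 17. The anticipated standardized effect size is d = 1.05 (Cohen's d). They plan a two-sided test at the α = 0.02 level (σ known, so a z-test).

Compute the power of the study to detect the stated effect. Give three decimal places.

Noncentrality parameter: δ = d·√(n/2) = 1.05 × √(17/2) = 3.0612
Two-sided α = 0.02 → critical value z_{0.01} = 2.326.
Power = Φ(δ − 2.326) + Φ(−δ − 2.326) = Φ(0.735) + Φ(-5.388) = 0.7688 + 0.0000 = 0.7688.

Power ≈ 0.769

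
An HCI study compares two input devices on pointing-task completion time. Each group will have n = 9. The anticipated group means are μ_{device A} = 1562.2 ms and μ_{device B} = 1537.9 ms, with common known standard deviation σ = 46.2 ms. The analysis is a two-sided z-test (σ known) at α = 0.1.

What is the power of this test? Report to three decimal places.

Standardized effect: d = |μ_{device A} − μ_{device B}| / σ = |1562.2 − 1537.9| / 46.2 = 0.5260
Noncentrality parameter: δ = d·√(n/2) = 0.5260 × √(9/2) = 1.1158
Critical value for a two-sided test at α = 0.1: z_{α/2} = 1.645.
Power = Φ(δ − 1.645) + Φ(−δ − 1.645) = Φ(-0.529) + Φ(-2.761) = 0.2984 + 0.0029 = 0.3013.

Power ≈ 0.301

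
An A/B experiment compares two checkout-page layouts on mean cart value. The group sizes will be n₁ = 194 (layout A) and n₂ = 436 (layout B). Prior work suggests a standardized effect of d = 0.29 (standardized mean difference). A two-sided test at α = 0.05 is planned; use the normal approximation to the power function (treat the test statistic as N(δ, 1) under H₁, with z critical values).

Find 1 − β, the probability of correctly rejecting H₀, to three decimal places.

Power ≈ 0.919

Noncentrality parameter: δ = d / √(1/n₁ + 1/n₂) = 0.29 / √(1/194 + 1/436) = 3.3603
Two-sided α = 0.05 → critical value z_{0.025} = 1.960.
Power = Φ(δ − 1.960) + Φ(−δ − 1.960) = Φ(1.400) + Φ(-5.320) = 0.9193 + 0.0000 = 0.9193.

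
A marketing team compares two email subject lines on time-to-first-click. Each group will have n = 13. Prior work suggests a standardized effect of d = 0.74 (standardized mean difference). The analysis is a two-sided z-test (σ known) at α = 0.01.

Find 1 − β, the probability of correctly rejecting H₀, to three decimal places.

Power ≈ 0.245

Noncentrality parameter: δ = d·√(n/2) = 0.74 × √(13/2) = 1.8866
Two-sided α = 0.01 → critical value z_{0.005} = 2.576.
Power = Φ(δ − 2.576) + Φ(−δ − 2.576) = Φ(-0.689) + Φ(-4.462) = 0.2454 + 0.0000 = 0.2454.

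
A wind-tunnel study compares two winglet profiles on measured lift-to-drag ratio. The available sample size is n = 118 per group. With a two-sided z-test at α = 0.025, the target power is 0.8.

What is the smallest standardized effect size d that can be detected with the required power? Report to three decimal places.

d ≈ 0.401

Need Φ(δ − 2.241) = 0.8, so δ = 2.241 + 0.842 = 3.083.
(The second rejection-region term Φ(−δ − z_{α/2}) is negligible and dropped.)
δ = d·√(n/2) ⇒ d = δ/√(n/2) = 3.083/√(118/2) = 0.4014.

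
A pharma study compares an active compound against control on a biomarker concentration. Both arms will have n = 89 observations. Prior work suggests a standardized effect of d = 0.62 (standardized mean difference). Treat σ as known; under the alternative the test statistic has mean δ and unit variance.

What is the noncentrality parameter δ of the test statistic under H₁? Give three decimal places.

δ ≈ 4.136

The noncentrality parameter scales effect size by the design's sample-size factor: δ = d·√(n/2) = 0.62 × √(89/2) = 4.1359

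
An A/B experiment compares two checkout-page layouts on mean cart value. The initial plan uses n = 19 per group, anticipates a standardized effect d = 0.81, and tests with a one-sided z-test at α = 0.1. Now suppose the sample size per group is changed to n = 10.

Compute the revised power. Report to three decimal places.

With n = 10 per group: δ = d·√(n/2) = 0.81 × √(10/2) = 1.8112. Critical value z_{0.1} = 1.282.
Revised power = Φ(δ − 1.282) = Φ(0.530) = 0.7018.

Power ≈ 0.702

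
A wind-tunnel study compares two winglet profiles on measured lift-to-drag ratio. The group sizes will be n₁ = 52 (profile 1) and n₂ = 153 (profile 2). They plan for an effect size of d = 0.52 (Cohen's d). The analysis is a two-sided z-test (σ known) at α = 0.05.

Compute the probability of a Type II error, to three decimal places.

β ≈ 0.100

Noncentrality parameter: δ = d / √(1/n₁ + 1/n₂) = 0.52 / √(1/52 + 1/153) = 3.2395
Two-sided α = 0.05 → critical value z_{0.025} = 1.960.
Power = Φ(δ − 1.960) + Φ(−δ − 1.960) = Φ(1.280) + Φ(-5.199) = 0.8996 + 0.0000 = 0.8996.
Type II error: β = 1 − power = 1 − 0.8996 = 0.1004.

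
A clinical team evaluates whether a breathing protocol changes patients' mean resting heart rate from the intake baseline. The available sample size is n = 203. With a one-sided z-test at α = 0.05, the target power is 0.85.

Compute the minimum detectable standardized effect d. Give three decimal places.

d ≈ 0.188

Need Φ(δ − 1.645) = 0.85, so δ = 1.645 + 1.036 = 2.681.
δ = d·√n ⇒ d = δ/√n = 2.681/√203 = 0.1882.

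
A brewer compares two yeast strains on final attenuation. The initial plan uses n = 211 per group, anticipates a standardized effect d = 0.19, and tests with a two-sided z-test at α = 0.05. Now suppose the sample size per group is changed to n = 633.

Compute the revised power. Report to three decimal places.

Power ≈ 0.922

With n = 633 per group: δ = d·√(n/2) = 0.19 × √(633/2) = 3.3802. Critical value z_{0.025} = 1.960.
Revised power = Φ(δ − 1.960) + Φ(−δ − 1.960) = Φ(1.420) + Φ(-5.340) = 0.9222 + 0.0000 = 0.9222.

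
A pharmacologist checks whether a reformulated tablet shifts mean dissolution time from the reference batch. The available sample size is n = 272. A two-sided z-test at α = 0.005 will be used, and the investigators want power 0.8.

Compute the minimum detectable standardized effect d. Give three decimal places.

Required noncentrality: δ = z_{0.0025} + z_{0.20} = 2.807 + 0.842 = 3.649.
(The second rejection-region term Φ(−δ − z_{α/2}) is negligible and dropped.)
δ = d·√n ⇒ d = δ/√n = 3.649/√272 = 0.2212.

d ≈ 0.221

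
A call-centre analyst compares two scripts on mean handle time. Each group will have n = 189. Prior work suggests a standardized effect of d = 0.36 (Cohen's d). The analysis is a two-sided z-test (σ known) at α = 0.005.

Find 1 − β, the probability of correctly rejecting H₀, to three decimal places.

Power ≈ 0.756

Noncentrality parameter: δ = d·√(n/2) = 0.36 × √(189/2) = 3.4996
Critical value for a two-sided test at α = 0.005: z_{α/2} = 2.807.
Power = Φ(δ − 2.807) + Φ(−δ − 2.807) = Φ(0.693) + Φ(-6.307) = 0.7557 + 0.0000 = 0.7557.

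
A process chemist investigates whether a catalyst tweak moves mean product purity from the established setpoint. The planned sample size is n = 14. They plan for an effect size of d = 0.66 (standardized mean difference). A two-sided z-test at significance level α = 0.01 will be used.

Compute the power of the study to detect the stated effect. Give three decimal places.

Noncentrality parameter: δ = d·√n = 0.66 × √14 = 2.4695
Two-sided α = 0.01 → critical value z_{0.005} = 2.576.
Power = Φ(δ − 2.576) + Φ(−δ − 2.576) = Φ(-0.106) + Φ(-5.045) = 0.4577 + 0.0000 = 0.4577.

Power ≈ 0.458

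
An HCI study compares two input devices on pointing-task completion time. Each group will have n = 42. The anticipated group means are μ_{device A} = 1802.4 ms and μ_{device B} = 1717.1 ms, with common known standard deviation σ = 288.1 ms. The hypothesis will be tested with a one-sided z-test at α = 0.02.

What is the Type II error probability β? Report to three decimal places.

β ≈ 0.757

Standardized effect: d = |μ_{device A} − μ_{device B}| / σ = |1802.4 − 1717.1| / 288.1 = 0.2961
Noncentrality parameter: δ = d·√(n/2) = 0.2961 × √(42/2) = 1.3568
Critical value for a one-sided test at α = 0.02: z_α = 2.054.
Power = Φ(δ − 2.054) = Φ(-0.697) = 0.2429.
Type II error: β = 1 − power = 1 − 0.2429 = 0.7571.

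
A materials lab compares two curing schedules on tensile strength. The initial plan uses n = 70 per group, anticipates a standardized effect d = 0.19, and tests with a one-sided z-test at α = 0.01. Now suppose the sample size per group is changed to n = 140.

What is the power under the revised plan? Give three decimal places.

With n = 140 per group: δ = d·√(n/2) = 0.19 × √(140/2) = 1.5897. Critical value z_{0.01} = 2.326.
Revised power = Φ(δ − 2.326) = Φ(-0.737) = 0.2307.

Power ≈ 0.231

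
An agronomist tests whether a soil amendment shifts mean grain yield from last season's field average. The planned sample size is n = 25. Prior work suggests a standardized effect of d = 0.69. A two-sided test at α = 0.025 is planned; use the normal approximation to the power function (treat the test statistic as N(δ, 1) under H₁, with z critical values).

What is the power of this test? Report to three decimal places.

Power ≈ 0.887

Noncentrality parameter: λ = d·√n = 0.69 × √25 = 3.4500
Critical value for a two-sided test at α = 0.025: z_{α/2} = 2.241.
Power = Φ(λ − 2.241) + Φ(−λ − 2.241) = Φ(1.209) + Φ(-5.691) = 0.8866 + 0.0000 = 0.8866.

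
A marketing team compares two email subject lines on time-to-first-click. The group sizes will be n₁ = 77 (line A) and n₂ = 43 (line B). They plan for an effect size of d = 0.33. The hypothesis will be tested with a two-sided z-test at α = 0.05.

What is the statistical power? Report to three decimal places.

Noncentrality parameter: δ = d / √(1/n₁ + 1/n₂) = 0.33 / √(1/77 + 1/43) = 1.7334
Critical value for a two-sided test at α = 0.05: z_{α/2} = 1.960.
Power = Φ(δ − 1.960) + Φ(−δ − 1.960) = Φ(-0.227) + Φ(-3.693) = 0.4104 + 0.0001 = 0.4105.

Power ≈ 0.410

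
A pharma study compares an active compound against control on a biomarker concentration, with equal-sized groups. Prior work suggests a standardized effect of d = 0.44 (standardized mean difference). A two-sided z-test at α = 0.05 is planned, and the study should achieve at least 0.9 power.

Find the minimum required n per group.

For power 0.9 need Φ(δ − z_{0.025}) = 0.9, so δ = z_{0.025} + z_{0.10} = 1.960 + 1.282 = 3.242.
(For δ > 0 the lower-tail rejection region contributes negligibly to power, so the one-term inversion is standard.)
δ = d·√(n/2) ⇒ n = 2(δ/d)² = 2 × (3.242 / 0.44)² = 108.55.
Rounding up, n = 109 per group.

n = 109 per group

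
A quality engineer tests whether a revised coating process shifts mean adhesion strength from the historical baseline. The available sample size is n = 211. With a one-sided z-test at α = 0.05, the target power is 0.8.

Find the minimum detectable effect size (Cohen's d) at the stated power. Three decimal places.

d ≈ 0.171

Required noncentrality: δ = z_{0.05} + z_{0.20} = 1.645 + 0.842 = 2.486.
δ = d·√n ⇒ d = δ/√n = 2.486/√211 = 0.1712.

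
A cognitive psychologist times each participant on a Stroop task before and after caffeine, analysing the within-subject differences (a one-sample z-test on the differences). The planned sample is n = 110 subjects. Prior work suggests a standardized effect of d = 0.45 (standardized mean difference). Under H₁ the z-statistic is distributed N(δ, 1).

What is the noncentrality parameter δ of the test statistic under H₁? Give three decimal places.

The noncentrality parameter scales effect size by the design's sample-size factor: δ = d·√n = 0.45 × √110 = 4.7196

δ ≈ 4.720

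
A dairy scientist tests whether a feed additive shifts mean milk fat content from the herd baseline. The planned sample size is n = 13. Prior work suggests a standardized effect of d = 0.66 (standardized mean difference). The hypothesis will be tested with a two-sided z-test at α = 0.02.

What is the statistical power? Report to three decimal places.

Noncentrality parameter: δ = d·√n = 0.66 × √13 = 2.3797
Critical value for a two-sided test at α = 0.02: z_{α/2} = 2.326.
Power = Φ(δ − 2.326) + Φ(−δ − 2.326) = Φ(0.053) + Φ(-4.706) = 0.5213 + 0.0000 = 0.5213.

Power ≈ 0.521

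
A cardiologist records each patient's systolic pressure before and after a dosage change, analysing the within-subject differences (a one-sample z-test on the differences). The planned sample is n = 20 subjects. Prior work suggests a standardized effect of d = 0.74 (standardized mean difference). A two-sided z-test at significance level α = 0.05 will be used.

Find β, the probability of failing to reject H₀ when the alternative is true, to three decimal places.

Noncentrality parameter: δ = d·√n = 0.74 × √20 = 3.3094
Two-sided α = 0.05 → critical value z_{0.025} = 1.960.
Power = Φ(δ − 1.960) + Φ(−δ − 1.960) = Φ(1.349) + Φ(-5.269) = 0.9114 + 0.0000 = 0.9114.
Type II error: β = 1 − power = 1 − 0.9114 = 0.0886.

β ≈ 0.089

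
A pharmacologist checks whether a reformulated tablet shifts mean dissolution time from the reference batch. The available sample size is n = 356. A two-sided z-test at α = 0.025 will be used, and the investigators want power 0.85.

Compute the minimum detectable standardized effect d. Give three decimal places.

Need Φ(δ − 2.241) = 0.85, so δ = 2.241 + 1.036 = 3.278.
(The second rejection-region term Φ(−δ − z_{α/2}) is negligible and dropped.)
δ = d·√n ⇒ d = δ/√n = 3.278/√356 = 0.1737.

d ≈ 0.174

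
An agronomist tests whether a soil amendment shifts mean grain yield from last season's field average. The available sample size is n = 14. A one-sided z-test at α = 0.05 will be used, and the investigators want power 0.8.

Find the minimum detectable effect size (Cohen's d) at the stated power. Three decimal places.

d ≈ 0.665

Required noncentrality: δ = z_{0.05} + z_{0.20} = 1.645 + 0.842 = 2.486.
δ = d·√n ⇒ d = δ/√n = 2.486/√14 = 0.6645.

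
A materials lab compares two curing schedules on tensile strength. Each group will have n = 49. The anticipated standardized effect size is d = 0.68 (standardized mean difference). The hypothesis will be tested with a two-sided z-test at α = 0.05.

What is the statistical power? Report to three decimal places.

Power ≈ 0.920

Noncentrality parameter: δ = d·√(n/2) = 0.68 × √(49/2) = 3.3658
Two-sided α = 0.05 → critical value z_{0.025} = 1.960.
Power = Φ(δ − 1.960) + Φ(−δ − 1.960) = Φ(1.406) + Φ(-5.326) = 0.9201 + 0.0000 = 0.9201.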